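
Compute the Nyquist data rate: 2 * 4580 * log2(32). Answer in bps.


Rate = 2 * B * log2(M) = 2 * 4580 * 5.0 = 45800.0

45800.0 bps


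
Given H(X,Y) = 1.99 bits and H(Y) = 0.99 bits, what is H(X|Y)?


H(X|Y) = H(X,Y) - H(Y) = 1.99 - 0.99 = 1.0

1.0 bits


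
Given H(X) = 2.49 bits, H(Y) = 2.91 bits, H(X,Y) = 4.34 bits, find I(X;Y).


I(X;Y) = H(X) + H(Y) - H(X,Y) = 2.49 + 2.91 - 4.34 = 1.06

1.06 bits


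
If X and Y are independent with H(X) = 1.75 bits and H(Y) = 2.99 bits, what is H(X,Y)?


For independent variables, H(X,Y) = H(X) + H(Y) = 1.75 + 2.99 = 4.74

4.74 bits


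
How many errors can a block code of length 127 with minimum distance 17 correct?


Correction capability = floor((d-1)/2) = floor((17-1)/2) = 8

8 errors


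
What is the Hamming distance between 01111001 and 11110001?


Count differing positions: ^ . . . ^ . . . = 2 differences

2


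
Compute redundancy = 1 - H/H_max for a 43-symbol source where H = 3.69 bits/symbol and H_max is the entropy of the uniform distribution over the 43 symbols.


H_max = log2(K) = log2(43) = 5.4263 bits/symbol. Redundancy = 1 - H/H_max = 1 - 3.69/5.4263 = 1 - 0.68 = 0.32

0.32


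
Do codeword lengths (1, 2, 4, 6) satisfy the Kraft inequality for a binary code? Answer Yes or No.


Kraft sum = sum(2^(-l_i)) = 0.8281, need <= 1. Result: satisfied (a binary prefix-free code with these lengths exists)

Yes


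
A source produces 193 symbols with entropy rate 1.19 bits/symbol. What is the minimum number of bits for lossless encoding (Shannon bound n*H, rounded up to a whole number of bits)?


Minimum bits >= n * H = 193 * 1.19 = 229.67, rounded up to a whole number of bits = 230

230 bits


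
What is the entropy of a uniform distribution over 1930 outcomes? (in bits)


H = log2(n) = log2(1930) = 10.9144

10.9144 bits


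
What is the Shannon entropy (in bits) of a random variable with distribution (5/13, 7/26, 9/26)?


H = -sum(p_i * log2(p_i)). Terms: -(5/13)*log2(5/13) = 0.530197; -(7/26)*log2(7/26) = 0.509677; -(9/26)*log2(9/26) = 0.529794. H = 0.530197 + 0.509677 + 0.529794 = 1.5697

1.5697 bits


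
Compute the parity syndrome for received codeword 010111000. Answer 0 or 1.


Syndrome = XOR of all bits = 0 XOR 1 XOR 0 XOR 1 XOR 1 XOR 1 XOR 0 XOR 0 XOR 0 = 0

0


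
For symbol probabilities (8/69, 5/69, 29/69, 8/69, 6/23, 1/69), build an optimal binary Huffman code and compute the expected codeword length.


Huffman construction (repeatedly merge the two least-probable nodes; each merge adds 1 bit to every symbol beneath it): 1/69 + 5/69 = 2/23; 2/23 + 8/69 = 14/69; 8/69 + 14/69 = 22/69; 6/23 + 22/69 = 40/69; 29/69 + 40/69 = 1. Resulting codeword lengths (in the order the probabilities were given): (4, 5, 1, 3, 2, 5). L_avg = sum(p_i * l_i) = 8/69*4 + 5/69*5 + 29/69*1 + 8/69*3 + 6/23*2 + 1/69*5 = 151/69 = 2.1884

2.1884 bits


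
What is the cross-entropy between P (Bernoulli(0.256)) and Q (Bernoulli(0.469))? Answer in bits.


H(P,Q) = -p*log2(q) - (1-p)*log2(1-q). -0.256*log2(0.469) = 0.279639; -0.744*log2(0.531) = 0.679433. H(P,Q) = 0.279639 + 0.679433 = 0.9591

0.9591 bits


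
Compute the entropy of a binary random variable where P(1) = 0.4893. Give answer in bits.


H = -p*log2(p) - (1-p)*log2(1-p). -0.4893*log2(0.4893) = 0.504570; -0.5107*log2(0.5107) = 0.495099. H = 0.504570 + 0.495099 = 0.9997

0.9997 bits


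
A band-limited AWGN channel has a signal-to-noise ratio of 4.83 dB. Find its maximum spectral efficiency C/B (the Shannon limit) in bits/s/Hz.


SNR_linear = 10^(4.83/10) = 3.0409; C/B = log2(1 + SNR_linear) = log2(1 + 3.0409) = 2.0147

2.0147 bits/s/Hz


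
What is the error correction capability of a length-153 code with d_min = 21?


Correction capability = floor((d-1)/2) = floor((21-1)/2) = 10

10 errors


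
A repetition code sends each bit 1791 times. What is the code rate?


Rate = k/n = 1/1791

1/1791


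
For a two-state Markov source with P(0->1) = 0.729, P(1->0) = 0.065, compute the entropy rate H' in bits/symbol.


Stationary distribution: pi_0 = p10/(p01+p10) = 0.0819, pi_1 = 0.9181. Entropy rate H' = pi_0*H(p01) + pi_1*H(p10) = 0.0819*0.8429 + 0.9181*0.347 = 0.3876

0.3876 bits/symbol


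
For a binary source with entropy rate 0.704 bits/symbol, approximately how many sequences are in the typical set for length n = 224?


log2|A_typical| = nH = 224 * 0.704 = 157.696, so |A_typical| ~ 2^157.696 = 2.960e+47

2.960e+47


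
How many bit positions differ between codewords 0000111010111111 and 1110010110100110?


Count differing positions: ^ ^ ^ . ^ . ^ ^ . . . ^ ^ . . ^ = 9 differences

9


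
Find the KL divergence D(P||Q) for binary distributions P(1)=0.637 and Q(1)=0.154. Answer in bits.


KL = p*log2(p/q) + (1-p)*log2((1-p)/(1-q)) = 0.637*log2(0.637/0.154) + 0.363*log2(0.363/0.846) = 0.8617

0.8617 bits


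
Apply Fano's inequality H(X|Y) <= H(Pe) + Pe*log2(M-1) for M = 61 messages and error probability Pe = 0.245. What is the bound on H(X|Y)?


H(Pe) = -Pe*log2(Pe) - (1-Pe)*log2(1-Pe) = -0.245*log2(0.245) - 0.755*log2(0.755) = 0.497141 + 0.306116 = 0.8033. Pe*log2(M-1) = 0.245*log2(60) = 1.447188. Bound = H(Pe) + Pe*log2(M-1) = 0.497141 + 0.306116 + 1.447188 = 2.2504

2.2504 bits


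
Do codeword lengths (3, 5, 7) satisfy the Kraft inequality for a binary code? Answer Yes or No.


Kraft sum = sum(2^(-l_i)) = 0.1641, need <= 1. Result: satisfied (a binary prefix-free code with these lengths exists)

Yes


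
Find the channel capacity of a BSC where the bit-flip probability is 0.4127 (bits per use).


H(p) = -p*log2(p) - (1-p)*log2(1-p) = -0.4127*log2(0.4127) - 0.5873*log2(0.5873) = 0.526950 + 0.450947 = 0.9779. C = 1 - H(p) = 1 - 0.9779 = 0.0221

0.0221 bits


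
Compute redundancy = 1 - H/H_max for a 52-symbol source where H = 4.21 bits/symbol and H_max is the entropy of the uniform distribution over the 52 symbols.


H_max = log2(K) = log2(52) = 5.7004 bits/symbol. Redundancy = 1 - H/H_max = 1 - 4.21/5.7004 = 1 - 0.7385 = 0.2615

0.2615


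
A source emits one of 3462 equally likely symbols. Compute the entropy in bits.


H = log2(n) = log2(3462) = 11.7574

11.7574 bits


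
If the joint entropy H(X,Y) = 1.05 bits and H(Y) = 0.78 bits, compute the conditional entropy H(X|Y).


H(X|Y) = H(X,Y) - H(Y) = 1.05 - 0.78 = 0.27

0.27 bits


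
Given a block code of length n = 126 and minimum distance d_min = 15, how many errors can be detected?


Detection capability = d_min - 1 = 15 - 1 = 14

14 errors


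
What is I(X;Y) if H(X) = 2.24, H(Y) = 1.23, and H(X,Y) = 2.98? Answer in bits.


I(X;Y) = H(X) + H(Y) - H(X,Y) = 2.24 + 1.23 - 2.98 = 0.49

0.49 bits


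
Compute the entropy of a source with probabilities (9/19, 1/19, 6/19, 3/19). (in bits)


H = -sum(p_i * log2(p_i)). Terms: -(9/19)*log2(9/19) = 0.510633; -(1/19)*log2(1/19) = 0.223575; -(6/19)*log2(6/19) = 0.525147; -(3/19)*log2(3/19) = 0.420468. H = 0.510633 + 0.223575 + 0.525147 + 0.420468 = 1.6798

1.6798 bits


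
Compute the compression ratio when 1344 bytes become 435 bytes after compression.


Ratio = original / compressed = 1344 / 435 = 3.0897

3.0897


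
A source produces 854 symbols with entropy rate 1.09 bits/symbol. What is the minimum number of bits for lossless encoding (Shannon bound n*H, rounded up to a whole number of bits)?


Minimum bits >= n * H = 854 * 1.09 = 930.86, rounded up to a whole number of bits = 931

931 bits


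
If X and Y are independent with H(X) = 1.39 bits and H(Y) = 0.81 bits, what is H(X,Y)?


For independent variables, H(X,Y) = H(X) + H(Y) = 1.39 + 0.81 = 2.2

2.2 bits


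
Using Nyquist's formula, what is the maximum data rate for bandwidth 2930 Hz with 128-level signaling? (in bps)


Rate = 2 * B * log2(M) = 2 * 2930 * 7.0 = 41020.0

41020.0 bps


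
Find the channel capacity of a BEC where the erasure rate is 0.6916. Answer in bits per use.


C = 1 - epsilon = 1 - 0.6916 = 0.3084

0.3084 bits


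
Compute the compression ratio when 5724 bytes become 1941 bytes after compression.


Ratio = original / compressed = 5724 / 1941 = 2.949

2.949


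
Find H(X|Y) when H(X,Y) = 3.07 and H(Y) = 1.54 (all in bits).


H(X|Y) = H(X,Y) - H(Y) = 3.07 - 1.54 = 1.53

1.53 bits


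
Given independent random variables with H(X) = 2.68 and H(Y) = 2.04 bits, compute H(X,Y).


For independent variables, H(X,Y) = H(X) + H(Y) = 2.68 + 2.04 = 4.72

4.72 bits


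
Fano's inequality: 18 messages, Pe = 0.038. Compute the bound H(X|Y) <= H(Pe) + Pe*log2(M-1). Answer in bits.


H(Pe) = -Pe*log2(Pe) - (1-Pe)*log2(1-Pe) = -0.038*log2(0.038) - 0.962*log2(0.962) = 0.179279 + 0.053767 = 0.233. Pe*log2(M-1) = 0.038*log2(17) = 0.155324. Bound = H(Pe) + Pe*log2(M-1) = 0.179279 + 0.053767 + 0.155324 = 0.3884

0.3884 bits


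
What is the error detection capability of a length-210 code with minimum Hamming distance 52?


Detection capability = d_min - 1 = 52 - 1 = 51

51 errors


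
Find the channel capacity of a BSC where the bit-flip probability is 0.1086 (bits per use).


H(p) = -p*log2(p) - (1-p)*log2(1-p) = -0.1086*log2(0.1086) - 0.8914*log2(0.8914) = 0.347835 + 0.147843 = 0.4957. C = 1 - H(p) = 1 - 0.4957 = 0.5043

0.5043 bits


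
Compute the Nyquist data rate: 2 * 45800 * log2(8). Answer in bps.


Rate = 2 * B * log2(M) = 2 * 45800 * 3.0 = 274800.0

274800.0 bps


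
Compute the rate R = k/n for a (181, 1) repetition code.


Rate = k/n = 1/181

1/181


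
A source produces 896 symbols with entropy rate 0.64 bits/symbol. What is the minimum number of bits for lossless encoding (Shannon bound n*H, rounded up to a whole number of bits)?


Minimum bits >= n * H = 896 * 0.64 = 573.44, rounded up to a whole number of bits = 574

574 bits


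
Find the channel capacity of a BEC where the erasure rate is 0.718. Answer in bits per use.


C = 1 - epsilon = 1 - 0.718 = 0.282

0.282 bits


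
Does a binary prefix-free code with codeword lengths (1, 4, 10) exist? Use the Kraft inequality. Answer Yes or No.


Kraft sum = sum(2^(-l_i)) = 0.5635, need <= 1. Result: satisfied (a binary prefix-free code with these lengths exists)

Yes


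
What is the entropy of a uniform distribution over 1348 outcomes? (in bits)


H = log2(n) = log2(1348) = 10.3966

10.3966 bits


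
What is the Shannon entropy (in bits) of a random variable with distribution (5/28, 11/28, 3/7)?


H = -sum(p_i * log2(p_i)). Terms: -(5/28)*log2(5/28) = 0.443826; -(11/28)*log2(11/28) = 0.529541; -(3/7)*log2(3/7) = 0.523882. H = 0.443826 + 0.529541 + 0.523882 = 1.4972

1.4972 bits


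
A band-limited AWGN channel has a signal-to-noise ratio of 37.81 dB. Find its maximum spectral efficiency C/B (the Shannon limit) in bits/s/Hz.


SNR_linear = 10^(37.81/10) = 6039.4863; C/B = log2(1 + SNR_linear) = log2(1 + 6039.4863) = 12.5604

12.5604 bits/s/Hz


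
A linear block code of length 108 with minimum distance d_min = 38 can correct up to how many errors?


Correction capability = floor((d-1)/2) = floor((38-1)/2) = 18

18 errors


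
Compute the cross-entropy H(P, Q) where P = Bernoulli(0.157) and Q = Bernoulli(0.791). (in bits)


H(P,Q) = -p*log2(q) - (1-p)*log2(1-q). -0.157*log2(0.791) = 0.053105; -0.843*log2(0.209) = 1.903852. H(P,Q) = 0.053105 + 1.903852 = 1.957

1.957 bits


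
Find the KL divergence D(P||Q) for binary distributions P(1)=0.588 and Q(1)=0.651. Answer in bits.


KL = p*log2(p/q) + (1-p)*log2((1-p)/(1-q)) = 0.588*log2(0.588/0.651) + 0.412*log2(0.412/0.349) = 0.0123

0.0123 bits


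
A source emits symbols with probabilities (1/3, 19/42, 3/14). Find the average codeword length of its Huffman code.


Huffman construction (repeatedly merge the two least-probable nodes; each merge adds 1 bit to every symbol beneath it): 3/14 + 1/3 = 23/42; 19/42 + 23/42 = 1. Resulting codeword lengths (in the order the probabilities were given): (2, 1, 2). L_avg = sum(p_i * l_i) = 1/3*2 + 19/42*1 + 3/14*2 = 65/42 = 1.5476

1.5476 bits


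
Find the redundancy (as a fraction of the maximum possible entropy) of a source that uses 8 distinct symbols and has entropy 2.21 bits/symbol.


H_max = log2(K) = log2(8) = 3.0 bits/symbol. Redundancy = 1 - H/H_max = 1 - 2.21/3.0 = 1 - 0.7367 = 0.2633

0.2633


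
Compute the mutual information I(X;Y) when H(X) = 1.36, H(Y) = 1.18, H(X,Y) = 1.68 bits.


I(X;Y) = H(X) + H(Y) - H(X,Y) = 1.36 + 1.18 - 1.68 = 0.86

0.86 bits


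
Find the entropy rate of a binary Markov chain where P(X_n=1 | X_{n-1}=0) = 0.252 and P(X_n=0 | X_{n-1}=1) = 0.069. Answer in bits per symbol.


Stationary distribution: pi_0 = p10/(p01+p10) = 0.215, pi_1 = 0.785. Entropy rate H' = pi_0*H(p01) + pi_1*H(p10) = 0.215*0.8144 + 0.785*0.3622 = 0.4594

0.4594 bits/symbol


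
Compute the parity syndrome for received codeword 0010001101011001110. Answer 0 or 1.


Syndrome = XOR of all bits = 0 XOR 0 XOR 1 XOR 0 XOR 0 XOR 0 XOR 1 XOR 1 XOR 0 XOR 1 XOR 0 XOR 1 XOR 1 XOR 0 XOR 0 XOR 1 XOR 1 XOR 1 XOR 0 = 1

1


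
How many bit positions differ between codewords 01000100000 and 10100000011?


Count differing positions: ^ ^ ^ . . ^ . . . ^ ^ = 6 differences

6


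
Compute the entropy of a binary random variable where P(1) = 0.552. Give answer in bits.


H = -p*log2(p) - (1-p)*log2(1-p). -0.552*log2(0.552) = 0.473207; -0.448*log2(0.448) = 0.518976. H = 0.473207 + 0.518976 = 0.9922

0.9922 bits


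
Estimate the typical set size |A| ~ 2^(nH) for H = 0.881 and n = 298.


log2|A_typical| = nH = 298 * 0.881 = 262.538, so |A_typical| ~ 2^262.538 = 1.076e+79

1.076e+79


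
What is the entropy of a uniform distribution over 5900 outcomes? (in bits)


H = log2(n) = log2(5900) = 12.5265

12.5265 bits


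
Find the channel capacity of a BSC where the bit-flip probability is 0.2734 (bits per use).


H(p) = -p*log2(p) - (1-p)*log2(1-p) = -0.2734*log2(0.2734) - 0.7266*log2(0.7266) = 0.511508 + 0.334793 = 0.8463. C = 1 - H(p) = 1 - 0.8463 = 0.1537

0.1537 bits


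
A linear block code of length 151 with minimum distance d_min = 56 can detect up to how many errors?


Detection capability = d_min - 1 = 56 - 1 = 55

55 errors


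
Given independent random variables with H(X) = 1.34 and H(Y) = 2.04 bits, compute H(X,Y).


For independent variables, H(X,Y) = H(X) + H(Y) = 1.34 + 2.04 = 3.38

3.38 bits


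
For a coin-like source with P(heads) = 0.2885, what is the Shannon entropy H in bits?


H = -p*log2(p) - (1-p)*log2(1-p). -0.2885*log2(0.2885) = 0.517383; -0.7115*log2(0.7115) = 0.349392. H = 0.517383 + 0.349392 = 0.8668

0.8668 bits


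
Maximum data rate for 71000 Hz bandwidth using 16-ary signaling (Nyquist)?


Rate = 2 * B * log2(M) = 2 * 71000 * 4.0 = 568000.0

568000.0 bps


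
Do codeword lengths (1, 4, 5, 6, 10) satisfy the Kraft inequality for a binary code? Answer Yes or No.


Kraft sum = sum(2^(-l_i)) = 0.6104, need <= 1. Result: satisfied (a binary prefix-free code with these lengths exists)

Yes


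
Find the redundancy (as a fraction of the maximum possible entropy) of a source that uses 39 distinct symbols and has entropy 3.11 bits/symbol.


H_max = log2(K) = log2(39) = 5.2854 bits/symbol. Redundancy = 1 - H/H_max = 1 - 3.11/5.2854 = 1 - 0.5884 = 0.4116

0.4116


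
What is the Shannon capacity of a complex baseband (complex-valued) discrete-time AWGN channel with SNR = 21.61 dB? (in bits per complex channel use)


SNR_linear = 10^(21.61/10) = 144.8772; C = log2(1 + SNR_linear) = log2(1 + 144.8772) = 7.1886

7.1886 bits/channel use


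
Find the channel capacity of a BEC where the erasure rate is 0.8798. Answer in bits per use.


C = 1 - epsilon = 1 - 0.8798 = 0.1202

0.1202 bits


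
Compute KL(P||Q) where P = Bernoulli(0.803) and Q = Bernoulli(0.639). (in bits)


KL = p*log2(p/q) + (1-p)*log2((1-p)/(1-q)) = 0.803*log2(0.803/0.639) + 0.197*log2(0.197/0.361) = 0.0925

0.0925 bits


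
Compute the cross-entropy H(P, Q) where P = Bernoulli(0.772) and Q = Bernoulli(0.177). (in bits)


H(P,Q) = -p*log2(q) - (1-p)*log2(1-q). -0.772*log2(0.177) = 1.928594; -0.228*log2(0.823) = 0.064076. H(P,Q) = 1.928594 + 0.064076 = 1.9927

1.9927 bits


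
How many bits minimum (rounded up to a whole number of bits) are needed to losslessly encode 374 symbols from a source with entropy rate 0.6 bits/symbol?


Minimum bits >= n * H = 374 * 0.6 = 224.4, rounded up to a whole number of bits = 225

225 bits


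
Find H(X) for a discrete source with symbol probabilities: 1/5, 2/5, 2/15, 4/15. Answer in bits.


H = -sum(p_i * log2(p_i)). Terms: -(1/5)*log2(1/5) = 0.464386; -(2/5)*log2(2/5) = 0.528771; -(2/15)*log2(2/15) = 0.387585; -(4/15)*log2(4/15) = 0.508504. H = 0.464386 + 0.528771 + 0.387585 + 0.508504 = 1.8892

1.8892 bits


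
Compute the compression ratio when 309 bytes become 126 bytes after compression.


Ratio = original / compressed = 309 / 126 = 2.4524

2.4524


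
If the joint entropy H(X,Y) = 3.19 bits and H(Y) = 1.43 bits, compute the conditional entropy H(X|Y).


H(X|Y) = H(X,Y) - H(Y) = 3.19 - 1.43 = 1.76

1.76 bits


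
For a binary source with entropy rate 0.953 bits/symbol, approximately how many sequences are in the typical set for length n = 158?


log2|A_typical| = nH = 158 * 0.953 = 150.574, so |A_typical| ~ 2^150.574 = 2.125e+45

2.125e+45


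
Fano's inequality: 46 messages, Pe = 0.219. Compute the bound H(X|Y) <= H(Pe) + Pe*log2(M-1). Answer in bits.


H(Pe) = -Pe*log2(Pe) - (1-Pe)*log2(1-Pe) = -0.219*log2(0.219) - 0.781*log2(0.781) = 0.479828 + 0.278509 = 0.7583. Pe*log2(M-1) = 0.219*log2(45) = 1.202716. Bound = H(Pe) + Pe*log2(M-1) = 0.479828 + 0.278509 + 1.202716 = 1.9611

1.9611 bits


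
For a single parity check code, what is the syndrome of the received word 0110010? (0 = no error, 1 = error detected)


Syndrome = XOR of all bits = 0 XOR 1 XOR 1 XOR 0 XOR 0 XOR 1 XOR 0 = 1

1


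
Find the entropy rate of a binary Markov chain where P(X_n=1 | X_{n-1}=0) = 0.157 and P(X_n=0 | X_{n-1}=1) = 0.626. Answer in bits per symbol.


Stationary distribution: pi_0 = p10/(p01+p10) = 0.7995, pi_1 = 0.2005. Entropy rate H' = pi_0*H(p01) + pi_1*H(p10) = 0.7995*0.6271 + 0.2005*0.9537 = 0.6926

0.6926 bits/symbol


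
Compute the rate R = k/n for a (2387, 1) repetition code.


Rate = k/n = 1/2387

1/2387


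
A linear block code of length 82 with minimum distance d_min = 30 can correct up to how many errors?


Correction capability = floor((d-1)/2) = floor((30-1)/2) = 14

14 errors


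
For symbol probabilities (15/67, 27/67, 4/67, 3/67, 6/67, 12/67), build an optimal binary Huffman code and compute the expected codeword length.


Huffman construction (repeatedly merge the two least-probable nodes; each merge adds 1 bit to every symbol beneath it): 3/67 + 4/67 = 7/67; 6/67 + 7/67 = 13/67; 12/67 + 13/67 = 25/67; 15/67 + 25/67 = 40/67; 27/67 + 40/67 = 1. Resulting codeword lengths (in the order the probabilities were given): (2, 1, 5, 5, 4, 3). L_avg = sum(p_i * l_i) = 15/67*2 + 27/67*1 + 4/67*5 + 3/67*5 + 6/67*4 + 12/67*3 = 152/67 = 2.2687

2.2687 bits


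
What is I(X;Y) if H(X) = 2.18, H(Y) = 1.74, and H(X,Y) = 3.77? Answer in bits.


I(X;Y) = H(X) + H(Y) - H(X,Y) = 2.18 + 1.74 - 3.77 = 0.15

0.15 bits


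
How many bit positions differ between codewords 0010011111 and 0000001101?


Count differing positions: . . ^ . . ^ . . ^ . = 3 differences

3


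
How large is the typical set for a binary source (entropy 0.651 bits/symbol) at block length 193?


log2|A_typical| = nH = 193 * 0.651 = 125.643, so |A_typical| ~ 2^125.643 = 6.642e+37

6.642e+37


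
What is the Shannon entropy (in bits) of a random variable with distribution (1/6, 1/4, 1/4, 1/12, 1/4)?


H = -sum(p_i * log2(p_i)). Terms: -(1/6)*log2(1/6) = 0.430827; -(1/4)*log2(1/4) = 0.500000; -(1/4)*log2(1/4) = 0.500000; -(1/12)*log2(1/12) = 0.298747; -(1/4)*log2(1/4) = 0.500000. H = 0.430827 + 0.500000 + 0.500000 + 0.298747 + 0.500000 = 2.2296

2.2296 bits


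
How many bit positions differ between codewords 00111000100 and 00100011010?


Count differing positions: . . . ^ ^ . ^ ^ ^ ^ . = 6 differences

6


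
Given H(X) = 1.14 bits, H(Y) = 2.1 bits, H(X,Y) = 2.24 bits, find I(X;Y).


I(X;Y) = H(X) + H(Y) - H(X,Y) = 1.14 + 2.1 - 2.24 = 1.0

1.0 bits


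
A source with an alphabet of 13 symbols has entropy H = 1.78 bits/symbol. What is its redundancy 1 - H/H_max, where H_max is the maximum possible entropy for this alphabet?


H_max = log2(K) = log2(13) = 3.7004 bits/symbol. Redundancy = 1 - H/H_max = 1 - 1.78/3.7004 = 1 - 0.481 = 0.519

0.519


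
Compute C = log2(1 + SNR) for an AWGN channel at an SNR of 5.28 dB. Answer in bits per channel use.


SNR_linear = 10^(5.28/10) = 3.3729; C = log2(1 + SNR_linear) = log2(1 + 3.3729) = 2.1286

2.1286 bits/channel use


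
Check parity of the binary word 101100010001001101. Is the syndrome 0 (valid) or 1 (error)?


Syndrome = XOR of all bits = 1 XOR 0 XOR 1 XOR 1 XOR 0 XOR 0 XOR 0 XOR 1 XOR 0 XOR 0 XOR 0 XOR 1 XOR 0 XOR 0 XOR 1 XOR 1 XOR 0 XOR 1 = 0

0


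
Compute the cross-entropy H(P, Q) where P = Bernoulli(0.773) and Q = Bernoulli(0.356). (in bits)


H(P,Q) = -p*log2(q) - (1-p)*log2(1-q). -0.773*log2(0.356) = 1.151809; -0.227*log2(0.644) = 0.144115. H(P,Q) = 1.151809 + 0.144115 = 1.2959

1.2959 bits


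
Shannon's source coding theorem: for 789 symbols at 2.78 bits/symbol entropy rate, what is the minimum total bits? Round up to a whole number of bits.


Minimum bits >= n * H = 789 * 2.78 = 2193.42, rounded up to a whole number of bits = 2194

2194 bits


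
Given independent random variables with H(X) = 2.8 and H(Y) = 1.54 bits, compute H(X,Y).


For independent variables, H(X,Y) = H(X) + H(Y) = 2.8 + 1.54 = 4.34

4.34 bits


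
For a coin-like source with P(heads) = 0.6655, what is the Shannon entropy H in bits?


H = -p*log2(p) - (1-p)*log2(1-p). -0.6655*log2(0.6655) = 0.390974; -0.3345*log2(0.3345) = 0.528484. H = 0.390974 + 0.528484 = 0.9195

0.9195 bits


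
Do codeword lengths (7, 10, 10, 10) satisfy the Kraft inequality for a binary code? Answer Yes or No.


Kraft sum = sum(2^(-l_i)) = 0.0107, need <= 1. Result: satisfied (a binary prefix-free code with these lengths exists)

Yes


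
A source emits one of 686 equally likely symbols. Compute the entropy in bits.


H = log2(n) = log2(686) = 9.4221

9.4221 bits


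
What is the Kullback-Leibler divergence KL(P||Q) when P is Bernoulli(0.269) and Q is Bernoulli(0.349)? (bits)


KL = p*log2(p/q) + (1-p)*log2((1-p)/(1-q)) = 0.269*log2(0.269/0.349) + 0.731*log2(0.731/0.651) = 0.0212

0.0212 bits


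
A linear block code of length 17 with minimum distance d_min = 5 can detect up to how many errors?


Detection capability = d_min - 1 = 5 - 1 = 4

4 errors


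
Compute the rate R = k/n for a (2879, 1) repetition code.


Rate = k/n = 1/2879

1/2879


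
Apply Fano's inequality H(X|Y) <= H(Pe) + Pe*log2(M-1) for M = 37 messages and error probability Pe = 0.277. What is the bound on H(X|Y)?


H(Pe) = -Pe*log2(Pe) - (1-Pe)*log2(1-Pe) = -0.277*log2(0.277) - 0.723*log2(0.723) = 0.513016 + 0.338315 = 0.8513. Pe*log2(M-1) = 0.277*log2(36) = 1.432069. Bound = H(Pe) + Pe*log2(M-1) = 0.513016 + 0.338315 + 1.432069 = 2.2834

2.2834 bits


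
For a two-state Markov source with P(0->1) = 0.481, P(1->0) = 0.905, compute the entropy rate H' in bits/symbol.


Stationary distribution: pi_0 = p10/(p01+p10) = 0.653, pi_1 = 0.347. Entropy rate H' = pi_0*H(p01) + pi_1*H(p10) = 0.653*0.999 + 0.347*0.4529 = 0.8095

0.8095 bits/symbol


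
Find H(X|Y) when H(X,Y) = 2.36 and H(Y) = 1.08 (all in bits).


H(X|Y) = H(X,Y) - H(Y) = 2.36 - 1.08 = 1.28

1.28 bits


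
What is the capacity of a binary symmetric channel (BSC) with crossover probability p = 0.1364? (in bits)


H(p) = -p*log2(p) - (1-p)*log2(1-p) = -0.1364*log2(0.1364) - 0.8636*log2(0.8636) = 0.392025 + 0.182707 = 0.5747. C = 1 - H(p) = 1 - 0.5747 = 0.4253

0.4253 bits


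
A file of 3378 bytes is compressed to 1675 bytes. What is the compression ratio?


Ratio = original / compressed = 3378 / 1675 = 2.0167

2.0167


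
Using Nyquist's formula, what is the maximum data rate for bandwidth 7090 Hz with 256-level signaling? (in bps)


Rate = 2 * B * log2(M) = 2 * 7090 * 8.0 = 113440.0

113440.0 bps


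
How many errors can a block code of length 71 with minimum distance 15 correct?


Correction capability = floor((d-1)/2) = floor((15-1)/2) = 7

7 errors


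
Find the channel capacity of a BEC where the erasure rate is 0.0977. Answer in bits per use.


C = 1 - epsilon = 1 - 0.0977 = 0.9023

0.9023 bits


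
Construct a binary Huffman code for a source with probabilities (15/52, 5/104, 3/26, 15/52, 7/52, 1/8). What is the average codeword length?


Huffman construction (repeatedly merge the two least-probable nodes; each merge adds 1 bit to every symbol beneath it): 5/104 + 3/26 = 17/104; 1/8 + 7/52 = 27/104; 17/104 + 27/104 = 11/26; 15/52 + 15/52 = 15/26; 11/26 + 15/26 = 1. Resulting codeword lengths (in the order the probabilities were given): (2, 3, 3, 2, 3, 3). L_avg = sum(p_i * l_i) = 15/52*2 + 5/104*3 + 3/26*3 + 15/52*2 + 7/52*3 + 1/8*3 = 63/26 = 2.4231

2.4231 bits


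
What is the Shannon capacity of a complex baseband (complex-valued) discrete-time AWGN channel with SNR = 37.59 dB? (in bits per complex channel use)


SNR_linear = 10^(37.59/10) = 5741.1646; C = log2(1 + SNR_linear) = log2(1 + 5741.1646) = 12.4874

12.4874 bits/channel use


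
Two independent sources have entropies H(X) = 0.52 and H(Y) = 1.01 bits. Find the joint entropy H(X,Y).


For independent variables, H(X,Y) = H(X) + H(Y) = 0.52 + 1.01 = 1.53

1.53 bits


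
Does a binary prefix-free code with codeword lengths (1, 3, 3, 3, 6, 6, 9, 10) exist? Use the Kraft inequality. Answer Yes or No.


Kraft sum = sum(2^(-l_i)) = 0.9092, need <= 1. Result: satisfied (a binary prefix-free code with these lengths exists)

Yes


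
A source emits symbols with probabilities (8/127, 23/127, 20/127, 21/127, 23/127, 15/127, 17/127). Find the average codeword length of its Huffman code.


Huffman construction (repeatedly merge the two least-probable nodes; each merge adds 1 bit to every symbol beneath it): 8/127 + 15/127 = 23/127; 17/127 + 20/127 = 37/127; 21/127 + 23/127 = 44/127; 23/127 + 23/127 = 46/127; 37/127 + 44/127 = 81/127; 46/127 + 81/127 = 1. Resulting codeword lengths (in the order the probabilities were given): (3, 3, 3, 3, 2, 3, 3). L_avg = sum(p_i * l_i) = 8/127*3 + 23/127*3 + 20/127*3 + 21/127*3 + 23/127*2 + 15/127*3 + 17/127*3 = 358/127 = 2.8189

2.8189 bits


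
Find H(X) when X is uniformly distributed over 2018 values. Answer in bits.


H = log2(n) = log2(2018) = 10.9787

10.9787 bits


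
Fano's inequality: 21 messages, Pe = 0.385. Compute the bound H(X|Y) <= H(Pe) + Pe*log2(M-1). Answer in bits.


H(Pe) = -Pe*log2(Pe) - (1-Pe)*log2(1-Pe) = -0.385*log2(0.385) - 0.615*log2(0.615) = 0.530172 + 0.431325 = 0.9615. Pe*log2(M-1) = 0.385*log2(20) = 1.663942. Bound = H(Pe) + Pe*log2(M-1) = 0.530172 + 0.431325 + 1.663942 = 2.6254

2.6254 bits


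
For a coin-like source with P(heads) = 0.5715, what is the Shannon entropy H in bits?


H = -p*log2(p) - (1-p)*log2(1-p). -0.5715*log2(0.5715) = 0.461300; -0.4285*log2(0.4285) = 0.523898. H = 0.461300 + 0.523898 = 0.9852

0.9852 bits


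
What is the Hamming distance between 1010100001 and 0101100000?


Count differing positions: ^ ^ ^ ^ . . . . . ^ = 5 differences

5


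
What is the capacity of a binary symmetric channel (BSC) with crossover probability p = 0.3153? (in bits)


H(p) = -p*log2(p) - (1-p)*log2(1-p) = -0.3153*log2(0.3153) - 0.6847*log2(0.6847) = 0.525038 + 0.374158 = 0.8992. C = 1 - H(p) = 1 - 0.8992 = 0.1008

0.1008 bits


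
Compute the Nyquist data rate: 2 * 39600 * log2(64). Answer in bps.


Rate = 2 * B * log2(M) = 2 * 39600 * 6.0 = 475200.0

475200.0 bps


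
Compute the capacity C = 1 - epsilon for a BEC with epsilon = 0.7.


C = 1 - epsilon = 1 - 0.7 = 0.3

0.3 bits


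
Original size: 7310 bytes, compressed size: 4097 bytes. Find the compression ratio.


Ratio = original / compressed = 7310 / 4097 = 1.7842

1.7842


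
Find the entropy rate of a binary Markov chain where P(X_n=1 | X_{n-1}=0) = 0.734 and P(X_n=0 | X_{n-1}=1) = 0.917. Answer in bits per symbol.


Stationary distribution: pi_0 = p10/(p01+p10) = 0.5554, pi_1 = 0.4446. Entropy rate H' = pi_0*H(p01) + pi_1*H(p10) = 0.5554*0.8357 + 0.4446*0.4127 = 0.6476

0.6476 bits/symbol


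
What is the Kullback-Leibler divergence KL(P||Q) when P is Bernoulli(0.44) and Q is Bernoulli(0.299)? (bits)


KL = p*log2(p/q) + (1-p)*log2((1-p)/(1-q)) = 0.44*log2(0.44/0.299) + 0.56*log2(0.56/0.701) = 0.0638

0.0638 bits


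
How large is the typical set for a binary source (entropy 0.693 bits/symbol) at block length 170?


log2|A_typical| = nH = 170 * 0.693 = 117.81, so |A_typical| ~ 2^117.81 = 2.913e+35

2.913e+35


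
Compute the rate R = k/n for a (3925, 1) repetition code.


Rate = k/n = 1/3925

1/3925


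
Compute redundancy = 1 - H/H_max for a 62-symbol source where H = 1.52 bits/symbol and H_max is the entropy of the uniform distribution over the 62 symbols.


H_max = log2(K) = log2(62) = 5.9542 bits/symbol. Redundancy = 1 - H/H_max = 1 - 1.52/5.9542 = 1 - 0.2553 = 0.7447

0.7447


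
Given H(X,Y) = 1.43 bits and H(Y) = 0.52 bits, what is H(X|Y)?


H(X|Y) = H(X,Y) - H(Y) = 1.43 - 0.52 = 0.91

0.91 bits


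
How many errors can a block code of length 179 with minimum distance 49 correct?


Correction capability = floor((d-1)/2) = floor((49-1)/2) = 24

24 errors


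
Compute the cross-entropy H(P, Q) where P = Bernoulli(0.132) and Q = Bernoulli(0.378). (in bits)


H(P,Q) = -p*log2(q) - (1-p)*log2(1-q). -0.132*log2(0.378) = 0.185268; -0.868*log2(0.622) = 0.594592. H(P,Q) = 0.185268 + 0.594592 = 0.7799

0.7799 bits


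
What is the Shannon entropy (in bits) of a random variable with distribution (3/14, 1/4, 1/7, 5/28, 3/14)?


H = -sum(p_i * log2(p_i)). Terms: -(3/14)*log2(3/14) = 0.476227; -(1/4)*log2(1/4) = 0.500000; -(1/7)*log2(1/7) = 0.401051; -(5/28)*log2(5/28) = 0.443826; -(3/14)*log2(3/14) = 0.476227. H = 0.476227 + 0.500000 + 0.401051 + 0.443826 + 0.476227 = 2.2973

2.2973 bits


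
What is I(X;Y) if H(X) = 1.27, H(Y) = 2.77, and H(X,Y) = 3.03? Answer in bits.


I(X;Y) = H(X) + H(Y) - H(X,Y) = 1.27 + 2.77 - 3.03 = 1.01

1.01 bits


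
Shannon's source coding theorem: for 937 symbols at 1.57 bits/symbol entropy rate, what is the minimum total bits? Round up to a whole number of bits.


Minimum bits >= n * H = 937 * 1.57 = 1471.09, rounded up to a whole number of bits = 1472

1472 bits


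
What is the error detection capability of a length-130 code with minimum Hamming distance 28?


Detection capability = d_min - 1 = 28 - 1 = 27

27 errors


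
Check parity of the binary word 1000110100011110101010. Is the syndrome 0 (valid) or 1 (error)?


Syndrome = XOR of all bits = 1 XOR 0 XOR 0 XOR 0 XOR 1 XOR 1 XOR 0 XOR 1 XOR 0 XOR 0 XOR 0 XOR 1 XOR 1 XOR 1 XOR 1 XOR 0 XOR 1 XOR 0 XOR 1 XOR 0 XOR 1 XOR 0 = 1

1


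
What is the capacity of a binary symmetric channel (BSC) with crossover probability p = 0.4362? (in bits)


H(p) = -p*log2(p) - (1-p)*log2(1-p) = -0.4362*log2(0.4362) - 0.5638*log2(0.5638) = 0.522104 + 0.466119 = 0.9882. C = 1 - H(p) = 1 - 0.9882 = 0.0118

0.0118 bits


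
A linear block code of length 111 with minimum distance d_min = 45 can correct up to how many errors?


Correction capability = floor((d-1)/2) = floor((45-1)/2) = 22

22 errors


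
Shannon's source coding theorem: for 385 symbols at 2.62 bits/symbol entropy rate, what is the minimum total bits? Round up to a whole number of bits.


Minimum bits >= n * H = 385 * 2.62 = 1008.7, rounded up to a whole number of bits = 1009

1009 bits


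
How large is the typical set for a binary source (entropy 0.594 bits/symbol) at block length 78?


log2|A_typical| = nH = 78 * 0.594 = 46.332, so |A_typical| ~ 2^46.332 = 8.858e+13

8.858e+13


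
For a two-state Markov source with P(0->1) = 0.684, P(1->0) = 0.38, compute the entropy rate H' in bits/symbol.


Stationary distribution: pi_0 = p10/(p01+p10) = 0.3571, pi_1 = 0.6429. Entropy rate H' = pi_0*H(p01) + pi_1*H(p10) = 0.3571*0.9 + 0.6429*0.958 = 0.9373

0.9373 bits/symbol


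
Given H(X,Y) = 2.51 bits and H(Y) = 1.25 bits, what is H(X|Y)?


H(X|Y) = H(X,Y) - H(Y) = 2.51 - 1.25 = 1.26

1.26 bits


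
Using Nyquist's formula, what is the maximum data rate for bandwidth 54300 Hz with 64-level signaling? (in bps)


Rate = 2 * B * log2(M) = 2 * 54300 * 6.0 = 651600.0

651600.0 bps


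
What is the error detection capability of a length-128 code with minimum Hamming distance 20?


Detection capability = d_min - 1 = 20 - 1 = 19

19 errors


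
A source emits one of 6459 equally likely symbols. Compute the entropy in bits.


H = log2(n) = log2(6459) = 12.6571

12.6571 bits


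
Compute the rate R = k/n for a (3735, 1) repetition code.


Rate = k/n = 1/3735

1/3735


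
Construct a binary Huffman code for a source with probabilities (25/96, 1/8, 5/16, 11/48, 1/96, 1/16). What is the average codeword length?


Huffman construction (repeatedly merge the two least-probable nodes; each merge adds 1 bit to every symbol beneath it): 1/96 + 1/16 = 7/96; 7/96 + 1/8 = 19/96; 19/96 + 11/48 = 41/96; 25/96 + 5/16 = 55/96; 41/96 + 55/96 = 1. Resulting codeword lengths (in the order the probabilities were given): (2, 3, 2, 2, 4, 4). L_avg = sum(p_i * l_i) = 25/96*2 + 1/8*3 + 5/16*2 + 11/48*2 + 1/96*4 + 1/16*4 = 109/48 = 2.2708

2.2708 bits


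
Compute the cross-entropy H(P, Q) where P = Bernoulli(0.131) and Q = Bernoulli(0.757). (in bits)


H(P,Q) = -p*log2(q) - (1-p)*log2(1-q). -0.131*log2(0.757) = 0.052614; -0.869*log2(0.243) = 1.773604. H(P,Q) = 0.052614 + 1.773604 = 1.8262

1.8262 bits


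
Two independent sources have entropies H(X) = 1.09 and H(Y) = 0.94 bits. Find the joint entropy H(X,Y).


For independent variables, H(X,Y) = H(X) + H(Y) = 1.09 + 0.94 = 2.03

2.03 bits


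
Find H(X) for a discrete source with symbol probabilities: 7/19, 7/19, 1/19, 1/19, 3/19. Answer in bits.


H = -sum(p_i * log2(p_i)). Terms: -(7/19)*log2(7/19) = 0.530737; -(7/19)*log2(7/19) = 0.530737; -(1/19)*log2(1/19) = 0.223575; -(1/19)*log2(1/19) = 0.223575; -(3/19)*log2(3/19) = 0.420468. H = 0.530737 + 0.530737 + 0.223575 + 0.223575 + 0.420468 = 1.9291

1.9291 bits


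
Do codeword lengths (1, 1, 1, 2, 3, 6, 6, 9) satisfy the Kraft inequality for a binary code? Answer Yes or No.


Kraft sum = sum(2^(-l_i)) = 1.9082, need <= 1. Result: violated (a binary prefix-free code with these lengths cannot exist)

No


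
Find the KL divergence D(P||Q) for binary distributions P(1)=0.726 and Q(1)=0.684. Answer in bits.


KL = p*log2(p/q) + (1-p)*log2((1-p)/(1-q)) = 0.726*log2(0.726/0.684) + 0.274*log2(0.274/0.316) = 0.006

0.006 bits


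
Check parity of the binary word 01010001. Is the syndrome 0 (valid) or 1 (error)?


Syndrome = XOR of all bits = 0 XOR 1 XOR 0 XOR 1 XOR 0 XOR 0 XOR 0 XOR 1 = 1

1


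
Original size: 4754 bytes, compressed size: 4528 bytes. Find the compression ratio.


Ratio = original / compressed = 4754 / 4528 = 1.0499

1.0499


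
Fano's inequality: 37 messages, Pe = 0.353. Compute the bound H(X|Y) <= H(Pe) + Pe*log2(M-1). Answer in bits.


H(Pe) = -Pe*log2(Pe) - (1-Pe)*log2(1-Pe) = -0.353*log2(0.353) - 0.647*log2(0.647) = 0.530298 + 0.406421 = 0.9367. Pe*log2(M-1) = 0.353*log2(36) = 1.824984. Bound = H(Pe) + Pe*log2(M-1) = 0.530298 + 0.406421 + 1.824984 = 2.7617

2.7617 bits


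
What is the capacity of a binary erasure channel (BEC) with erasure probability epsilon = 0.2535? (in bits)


C = 1 - epsilon = 1 - 0.2535 = 0.7465

0.7465 bits


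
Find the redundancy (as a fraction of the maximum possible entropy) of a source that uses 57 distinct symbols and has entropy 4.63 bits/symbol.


H_max = log2(K) = log2(57) = 5.8329 bits/symbol. Redundancy = 1 - H/H_max = 1 - 4.63/5.8329 = 1 - 0.7938 = 0.2062

0.2062


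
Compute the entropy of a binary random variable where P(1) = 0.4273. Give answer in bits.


H = -p*log2(p) - (1-p)*log2(1-p). -0.4273*log2(0.4273) = 0.524160; -0.5727*log2(0.5727) = 0.460536. H = 0.524160 + 0.460536 = 0.9847

0.9847 bits


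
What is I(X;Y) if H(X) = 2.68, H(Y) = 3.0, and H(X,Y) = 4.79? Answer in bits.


I(X;Y) = H(X) + H(Y) - H(X,Y) = 2.68 + 3.0 - 4.79 = 0.89

0.89 bits


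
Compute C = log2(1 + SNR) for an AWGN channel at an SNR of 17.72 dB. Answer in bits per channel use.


SNR_linear = 10^(17.72/10) = 59.1562; C = log2(1 + SNR_linear) = log2(1 + 59.1562) = 5.9106

5.9106 bits/channel use


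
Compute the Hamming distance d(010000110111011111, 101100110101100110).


Count differing positions: ^ ^ ^ ^ . . . . . . ^ . ^ ^ ^ . . ^ = 9 differences

9


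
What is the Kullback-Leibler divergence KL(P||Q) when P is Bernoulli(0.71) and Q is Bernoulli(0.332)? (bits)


KL = p*log2(p/q) + (1-p)*log2((1-p)/(1-q)) = 0.71*log2(0.71/0.332) + 0.29*log2(0.29/0.668) = 0.4295

0.4295 bits


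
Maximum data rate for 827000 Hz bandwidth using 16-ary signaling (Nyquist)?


Rate = 2 * B * log2(M) = 2 * 827000 * 4.0 = 6616000.0

6616000.0 bps


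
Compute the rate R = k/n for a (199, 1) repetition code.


Rate = k/n = 1/199

1/199


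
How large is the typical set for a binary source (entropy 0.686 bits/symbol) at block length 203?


log2|A_typical| = nH = 203 * 0.686 = 139.258, so |A_typical| ~ 2^139.258 = 8.334e+41

8.334e+41


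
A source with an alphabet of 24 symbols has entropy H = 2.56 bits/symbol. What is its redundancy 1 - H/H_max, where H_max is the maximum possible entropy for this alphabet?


H_max = log2(K) = log2(24) = 4.585 bits/symbol. Redundancy = 1 - H/H_max = 1 - 2.56/4.585 = 1 - 0.5583 = 0.4417

0.4417


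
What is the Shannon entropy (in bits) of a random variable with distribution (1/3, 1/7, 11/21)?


H = -sum(p_i * log2(p_i)). Terms: -(1/3)*log2(1/3) = 0.528321; -(1/7)*log2(1/7) = 0.401051; -(11/21)*log2(11/21) = 0.488654. H = 0.528321 + 0.401051 + 0.488654 = 1.418

1.418 bits


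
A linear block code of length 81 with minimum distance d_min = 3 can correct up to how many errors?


Correction capability = floor((d-1)/2) = floor((3-1)/2) = 1

1 errors


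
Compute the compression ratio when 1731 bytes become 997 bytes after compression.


Ratio = original / compressed = 1731 / 997 = 1.7362

1.7362


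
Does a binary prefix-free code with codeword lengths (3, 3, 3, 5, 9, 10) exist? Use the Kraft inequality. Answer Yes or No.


Kraft sum = sum(2^(-l_i)) = 0.4092, need <= 1. Result: satisfied (a binary prefix-free code with these lengths exists)

Yes


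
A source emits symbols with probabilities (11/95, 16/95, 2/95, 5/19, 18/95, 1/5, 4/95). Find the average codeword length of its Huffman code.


Huffman construction (repeatedly merge the two least-probable nodes; each merge adds 1 bit to every symbol beneath it): 2/95 + 4/95 = 6/95; 6/95 + 11/95 = 17/95; 16/95 + 17/95 = 33/95; 18/95 + 1/5 = 37/95; 5/19 + 33/95 = 58/95; 37/95 + 58/95 = 1. Resulting codeword lengths (in the order the probabilities were given): (4, 3, 5, 2, 2, 2, 5). L_avg = sum(p_i * l_i) = 11/95*4 + 16/95*3 + 2/95*5 + 5/19*2 + 18/95*2 + 1/5*2 + 4/95*5 = 246/95 = 2.5895

2.5895 bits


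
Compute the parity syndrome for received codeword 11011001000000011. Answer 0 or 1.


Syndrome = XOR of all bits = 1 XOR 1 XOR 0 XOR 1 XOR 1 XOR 0 XOR 0 XOR 1 XOR 0 XOR 0 XOR 0 XOR 0 XOR 0 XOR 0 XOR 0 XOR 1 XOR 1 = 1

1
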